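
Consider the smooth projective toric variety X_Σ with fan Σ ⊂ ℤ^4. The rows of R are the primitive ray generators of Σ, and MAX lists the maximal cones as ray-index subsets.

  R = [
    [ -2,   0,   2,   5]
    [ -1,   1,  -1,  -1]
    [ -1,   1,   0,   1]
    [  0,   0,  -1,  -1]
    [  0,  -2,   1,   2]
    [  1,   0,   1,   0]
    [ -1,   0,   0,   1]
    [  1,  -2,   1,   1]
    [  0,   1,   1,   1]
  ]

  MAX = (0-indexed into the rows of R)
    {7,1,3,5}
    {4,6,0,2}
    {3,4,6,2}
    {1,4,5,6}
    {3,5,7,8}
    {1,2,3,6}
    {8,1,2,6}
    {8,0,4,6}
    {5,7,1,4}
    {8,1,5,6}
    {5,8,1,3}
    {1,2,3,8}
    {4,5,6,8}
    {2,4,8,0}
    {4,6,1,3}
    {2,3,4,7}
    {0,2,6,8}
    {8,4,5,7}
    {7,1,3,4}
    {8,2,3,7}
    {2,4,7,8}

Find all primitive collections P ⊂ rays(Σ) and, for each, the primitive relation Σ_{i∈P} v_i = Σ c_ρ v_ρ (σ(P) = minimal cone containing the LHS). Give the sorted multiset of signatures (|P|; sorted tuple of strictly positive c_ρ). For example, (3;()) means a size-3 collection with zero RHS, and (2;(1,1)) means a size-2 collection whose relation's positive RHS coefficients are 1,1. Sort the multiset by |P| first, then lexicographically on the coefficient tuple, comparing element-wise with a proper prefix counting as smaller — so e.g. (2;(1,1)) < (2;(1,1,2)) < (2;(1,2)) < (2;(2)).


The 15 primitive collections of Σ (r=9, n=4):

  {2,5}:  v_{2} + v_{5} = v_{8}  ⇒ sig = (2;(1))
  {6,7}:  v_{6} + v_{7} = v_{4}  ⇒ sig = (2;(1))
  {0,5}:  v_{0} + v_{5} = v_{4} + v_{6} + 2·v_{8}  ⇒ sig = (2;(1,1,2))
  {0,7}:  v_{0} + v_{7} = v_{2} + 2·v_{4} + v_{8}  ⇒ sig = (2;(1,1,2))
  {0,3}:  v_{0} + v_{3} = 2·v_{2} + v_{4}  ⇒ sig = (2;(1,2))
  {0,1}:  v_{0} + v_{1} = 3·v_{6} + v_{8}  ⇒ sig = (2;(1,3))
  {3,5,6}:  v_{3} + v_{5} + v_{6} = 0  ⇒ sig = (3;())
  {1,2,7}:  v_{1} + v_{2} + v_{7} = v_{6}  ⇒ sig = (3;(1))
  {3,4,5}:  v_{3} + v_{4} + v_{5} = v_{7}  ⇒ sig = (3;(1))
  {3,6,8}:  v_{3} + v_{6} + v_{8} = v_{2}  ⇒ sig = (3;(1))
  {1,7,8}:  v_{1} + v_{7} + v_{8} = v_{5} + v_{6}  ⇒ sig = (3;(1,1))
  {3,4,8}:  v_{3} + v_{4} + v_{8} = v_{2} + v_{7}  ⇒ sig = (3;(1,1))
  {1,4,8}:  v_{1} + v_{4} + v_{8} = v_{5} + 2·v_{6}  ⇒ sig = (3;(1,2))
  {1,2,4}:  v_{1} + v_{2} + v_{4} = 2·v_{6}  ⇒ sig = (3;(2))
  {2,4,6,8}:  v_{2} + v_{4} + v_{6} + v_{8} = v_{0}  ⇒ sig = (4;(1))

so the primitive-relation signature multiset is
{ (2;(1)) ×2,  (2;(1,1,2)) ×2,  (2;(1,2)),  (2;(1,3)),  (3;()),  (3;(1)) ×3,  (3;(1,1)) ×2,  (3;(1,2)),  (3;(2)),  (4;(1)) }


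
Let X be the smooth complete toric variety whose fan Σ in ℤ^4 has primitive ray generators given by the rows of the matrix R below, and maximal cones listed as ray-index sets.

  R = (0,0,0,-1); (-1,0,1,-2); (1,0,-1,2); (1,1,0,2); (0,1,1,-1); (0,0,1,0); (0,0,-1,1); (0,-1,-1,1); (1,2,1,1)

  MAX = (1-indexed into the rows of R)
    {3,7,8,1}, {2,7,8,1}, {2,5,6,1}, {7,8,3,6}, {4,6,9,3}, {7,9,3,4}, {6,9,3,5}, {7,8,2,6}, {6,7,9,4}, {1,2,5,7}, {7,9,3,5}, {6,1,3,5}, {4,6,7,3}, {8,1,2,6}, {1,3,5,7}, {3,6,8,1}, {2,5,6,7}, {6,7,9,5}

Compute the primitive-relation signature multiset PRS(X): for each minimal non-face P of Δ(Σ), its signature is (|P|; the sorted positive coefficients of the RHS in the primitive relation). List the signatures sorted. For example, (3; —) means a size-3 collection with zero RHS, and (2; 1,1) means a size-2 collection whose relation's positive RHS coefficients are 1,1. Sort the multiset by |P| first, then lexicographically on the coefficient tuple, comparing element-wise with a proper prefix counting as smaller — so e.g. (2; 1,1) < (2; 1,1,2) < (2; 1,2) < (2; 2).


Primitive collections (12):

  {2,3}:  v_{2} + v_{3} = 0 ; sig = (2; —)
  {5,8}:  v_{5} + v_{8} = 0 ; sig = (2; —)
  {4,5}:  v_{4} + v_{5} = v_{9} ; sig = (2; 1)
  {8,9}:  v_{8} + v_{9} = v_{4} ; sig = (2; 1)
  {1,4}:  v_{1} + v_{4} = v_{3} + v_{5} ; sig = (2; 1,1)
  {2,4}:  v_{2} + v_{4} = v_{5} + v_{6} + v_{7} ; sig = (2; 1,1,1)
  {4,8}:  v_{4} + v_{8} = v_{3} + v_{6} + v_{7} ; sig = (2; 1,1,1)
  {2,9}:  v_{2} + v_{9} = 2·v_{5} + v_{6} + v_{7} ; sig = (2; 1,1,2)
  {1,9}:  v_{1} + v_{9} = v_{3} + 2·v_{5} ; sig = (2; 1,2)
  {1,6,7}:  v_{1} + v_{6} + v_{7} = 0 ; sig = (3; —)
  {3,5,6,7}:  v_{3} + v_{5} + v_{6} + v_{7} = v_{4} ; sig = (4; 1)
  {3,6,7,9}:  v_{3} + v_{6} + v_{7} + v_{9} = 2·v_{4} ; sig = (4; 2)

Signatures (|P|; sorted positive RHS coefficients), sorted:
{ (2; —) ×2,  (2; 1) ×2,  (2; 1,1),  (2; 1,1,1) ×2,  (2; 1,1,2),  (2; 1,2),  (3; —),  (4; 1),  (4; 2) }


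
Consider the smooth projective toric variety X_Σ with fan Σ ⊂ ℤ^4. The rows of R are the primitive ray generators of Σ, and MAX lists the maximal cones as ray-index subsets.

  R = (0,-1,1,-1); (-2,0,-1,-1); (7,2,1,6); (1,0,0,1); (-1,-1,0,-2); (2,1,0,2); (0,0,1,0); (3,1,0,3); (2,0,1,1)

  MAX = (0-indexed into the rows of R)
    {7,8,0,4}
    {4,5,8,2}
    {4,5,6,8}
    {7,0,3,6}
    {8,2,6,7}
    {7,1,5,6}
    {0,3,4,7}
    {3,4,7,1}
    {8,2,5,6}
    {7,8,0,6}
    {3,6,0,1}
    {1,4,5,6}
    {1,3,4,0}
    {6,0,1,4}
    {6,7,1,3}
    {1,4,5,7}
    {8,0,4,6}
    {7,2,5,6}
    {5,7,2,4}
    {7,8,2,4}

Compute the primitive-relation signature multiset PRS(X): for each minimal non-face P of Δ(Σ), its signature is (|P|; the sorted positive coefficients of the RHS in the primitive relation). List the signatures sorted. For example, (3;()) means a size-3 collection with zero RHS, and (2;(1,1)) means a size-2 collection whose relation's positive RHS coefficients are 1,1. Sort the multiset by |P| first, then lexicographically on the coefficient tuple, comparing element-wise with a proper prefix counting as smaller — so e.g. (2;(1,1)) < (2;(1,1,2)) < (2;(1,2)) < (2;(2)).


12 collections generate NE(X_Σ); each relation:

  P={1,8}:  v_{1} + v_{8} = 0  so sig = (2;())
  P={0,5}:  v_{0} + v_{5} = v_{8}  so sig = (2;(1))
  P={3,5}:  v_{3} + v_{5} = v_{7}  so sig = (2;(1))
  P={1,2}:  v_{1} + v_{2} = v_{5} + v_{7}  so sig = (2;(1,1))
  P={3,8}:  v_{3} + v_{8} = v_{0} + v_{7}  so sig = (2;(1,1))
  P={0,2}:  v_{0} + v_{2} = v_{7} + 2·v_{8}  so sig = (2;(1,2))
  P={2,3}:  v_{2} + v_{3} = 2·v_{7} + v_{8}  so sig = (2;(1,2))
  P={0,1,7}:  v_{0} + v_{1} + v_{7} = v_{3}  so sig = (3;(1))
  P={3,4,6}:  v_{3} + v_{4} + v_{6} = v_{0}  so sig = (3;(1))
  P={4,6,7}:  v_{4} + v_{6} + v_{7} = v_{8}  so sig = (3;(1))
  P={5,7,8}:  v_{5} + v_{7} + v_{8} = v_{2}  so sig = (3;(1))
  P={2,4,6}:  v_{2} + v_{4} + v_{6} = v_{5} + 2·v_{8}  so sig = (3;(1,2))

Hence PRS(X_Σ) =
    (2;())
    (2;(1))
    (2;(1))
    (2;(1,1))
    (2;(1,1))
    (2;(1,2))
    (2;(1,2))
    (3;(1))
    (3;(1))
    (3;(1))
    (3;(1))
    (3;(1,2))


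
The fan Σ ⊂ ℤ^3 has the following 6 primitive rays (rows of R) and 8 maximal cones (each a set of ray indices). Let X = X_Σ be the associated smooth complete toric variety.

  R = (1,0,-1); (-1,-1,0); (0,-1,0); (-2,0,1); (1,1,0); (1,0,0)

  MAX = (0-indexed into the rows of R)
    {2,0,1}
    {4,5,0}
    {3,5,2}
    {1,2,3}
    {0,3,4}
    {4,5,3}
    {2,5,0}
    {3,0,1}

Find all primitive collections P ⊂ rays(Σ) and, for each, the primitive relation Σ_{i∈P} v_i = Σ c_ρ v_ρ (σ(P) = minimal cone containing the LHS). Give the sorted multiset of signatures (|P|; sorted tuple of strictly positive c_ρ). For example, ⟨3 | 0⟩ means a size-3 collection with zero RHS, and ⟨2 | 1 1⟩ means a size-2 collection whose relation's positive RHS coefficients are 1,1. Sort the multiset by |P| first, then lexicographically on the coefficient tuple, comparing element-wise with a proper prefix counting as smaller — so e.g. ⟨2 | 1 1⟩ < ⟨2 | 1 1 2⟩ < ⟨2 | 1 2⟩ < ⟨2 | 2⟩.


Δ(Σ) — 6 vertices, 5 min non-faces:

  P={1,4}:  v_{1} + v_{4} = 0 ; sig = ⟨2 | 0⟩
  P={1,5}:  v_{1} + v_{5} = v_{2} ; sig = ⟨2 | 1⟩
  P={2,4}:  v_{2} + v_{4} = v_{5} ; sig = ⟨2 | 1⟩
  P={0,3,5}:  v_{0} + v_{3} + v_{5} = 0 ; sig = ⟨3 | 0⟩
  P={0,2,3}:  v_{0} + v_{2} + v_{3} = v_{1} ; sig = ⟨3 | 1⟩

Signatures (|P|; sorted positive RHS coefficients), sorted:
    ⟨2 | 0⟩
    ⟨2 | 1⟩
    ⟨2 | 1⟩
    ⟨3 | 0⟩
    ⟨3 | 1⟩


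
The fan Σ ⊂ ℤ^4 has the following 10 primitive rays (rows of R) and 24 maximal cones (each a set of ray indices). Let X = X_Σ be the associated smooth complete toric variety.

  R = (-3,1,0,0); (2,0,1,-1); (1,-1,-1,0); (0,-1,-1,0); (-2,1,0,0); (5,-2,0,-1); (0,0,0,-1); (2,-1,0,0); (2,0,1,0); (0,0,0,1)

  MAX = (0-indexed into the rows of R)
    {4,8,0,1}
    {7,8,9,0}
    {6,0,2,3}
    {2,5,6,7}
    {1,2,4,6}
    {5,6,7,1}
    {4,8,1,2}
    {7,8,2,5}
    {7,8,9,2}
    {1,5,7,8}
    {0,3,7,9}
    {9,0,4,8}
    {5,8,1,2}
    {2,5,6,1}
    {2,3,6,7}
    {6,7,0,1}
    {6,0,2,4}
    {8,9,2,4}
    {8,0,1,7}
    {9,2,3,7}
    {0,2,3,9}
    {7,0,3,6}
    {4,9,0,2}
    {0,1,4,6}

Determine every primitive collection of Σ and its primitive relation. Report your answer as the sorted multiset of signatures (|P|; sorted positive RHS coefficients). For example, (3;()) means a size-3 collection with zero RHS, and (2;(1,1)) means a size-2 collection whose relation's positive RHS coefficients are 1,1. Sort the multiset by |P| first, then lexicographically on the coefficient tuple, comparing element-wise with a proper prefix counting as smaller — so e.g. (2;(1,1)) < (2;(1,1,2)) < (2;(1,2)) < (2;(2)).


Minimal non-faces — 15 found among 10 rays, 24 max cones:

  • {4,7}:  v_{4} + v_{7} = 0  →  sig = (2;())
  • {6,9}:  v_{6} + v_{9} = 0  →  sig = (2;())
  • {1,9}:  v_{1} + v_{9} = v_{8}  →  sig = (2;(1))
  • {3,8}:  v_{3} + v_{8} = v_{7}  →  sig = (2;(1))
  • {6,8}:  v_{6} + v_{8} = v_{1}  →  sig = (2;(1))
  • {0,5}:  v_{0} + v_{5} = v_{6} + v_{7}  →  sig = (2;(1,1))
  • {1,3}:  v_{1} + v_{3} = v_{6} + v_{7}  →  sig = (2;(1,1))
  • {3,4}:  v_{3} + v_{4} = v_{0} + v_{2}  →  sig = (2;(1,1))
  • {4,5}:  v_{4} + v_{5} = v_{1} + v_{2}  →  sig = (2;(1,1))
  • {5,9}:  v_{5} + v_{9} = v_{2} + v_{7} + v_{8}  →  sig = (2;(1,1,1))
  • {3,5}:  v_{3} + v_{5} = v_{2} + v_{6} + 2·v_{7}  →  sig = (2;(1,1,2))
  • {0,2,8}:  v_{0} + v_{2} + v_{8} = 0  →  sig = (3;())
  • {0,1,2}:  v_{0} + v_{1} + v_{2} = v_{6}  →  sig = (3;(1))
  • {0,2,7}:  v_{0} + v_{2} + v_{7} = v_{3}  →  sig = (3;(1))
  • {1,2,7}:  v_{1} + v_{2} + v_{7} = v_{5}  →  sig = (3;(1))

so the primitive-relation signature multiset is
[(2;()), (2;()), (2;(1)), (2;(1)), (2;(1)), (2;(1,1)), (2;(1,1)), (2;(1,1)), (2;(1,1)), (2;(1,1,1)), (2;(1,1,2)), (3;()), (3;(1)), (3;(1)), (3;(1))]


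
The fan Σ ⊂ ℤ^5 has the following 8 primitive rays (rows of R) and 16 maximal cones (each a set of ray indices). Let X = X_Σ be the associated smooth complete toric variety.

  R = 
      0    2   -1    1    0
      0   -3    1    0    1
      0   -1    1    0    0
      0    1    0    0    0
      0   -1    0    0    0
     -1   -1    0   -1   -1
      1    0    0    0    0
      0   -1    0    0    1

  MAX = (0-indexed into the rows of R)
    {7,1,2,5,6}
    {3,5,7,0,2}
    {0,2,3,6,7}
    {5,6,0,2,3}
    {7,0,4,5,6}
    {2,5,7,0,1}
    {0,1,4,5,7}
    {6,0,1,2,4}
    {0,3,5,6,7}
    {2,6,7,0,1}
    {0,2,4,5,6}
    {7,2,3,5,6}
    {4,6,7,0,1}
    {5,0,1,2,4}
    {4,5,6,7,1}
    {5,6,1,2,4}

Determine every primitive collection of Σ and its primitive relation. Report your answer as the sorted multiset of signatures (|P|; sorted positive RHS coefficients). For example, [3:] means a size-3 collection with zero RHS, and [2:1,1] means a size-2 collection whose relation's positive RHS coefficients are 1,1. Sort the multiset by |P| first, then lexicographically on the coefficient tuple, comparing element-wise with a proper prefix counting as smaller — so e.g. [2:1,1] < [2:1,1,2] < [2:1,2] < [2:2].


|primitive collections| = 5. Relations:

  P={3,4}:  v_{3} + v_{4} = 0  →  sig = [2:]
  P={1,3}:  v_{1} + v_{3} = v_{2} + v_{7}  →  sig = [2:1,1]
  P={2,4,7}:  v_{2} + v_{4} + v_{7} = v_{1}  →  sig = [3:1]
  P={0,1,5,6}:  v_{0} + v_{1} + v_{5} + v_{6} = 2·v_{4}  →  sig = [4:2]
  P={0,2,5,6,7}:  v_{0} + v_{2} + v_{5} + v_{6} + v_{7} = v_{4}  →  sig = [5:1]

Signatures (|P|; sorted positive RHS coefficients), sorted:
[[2:], [2:1,1], [3:1], [4:2], [5:1]]


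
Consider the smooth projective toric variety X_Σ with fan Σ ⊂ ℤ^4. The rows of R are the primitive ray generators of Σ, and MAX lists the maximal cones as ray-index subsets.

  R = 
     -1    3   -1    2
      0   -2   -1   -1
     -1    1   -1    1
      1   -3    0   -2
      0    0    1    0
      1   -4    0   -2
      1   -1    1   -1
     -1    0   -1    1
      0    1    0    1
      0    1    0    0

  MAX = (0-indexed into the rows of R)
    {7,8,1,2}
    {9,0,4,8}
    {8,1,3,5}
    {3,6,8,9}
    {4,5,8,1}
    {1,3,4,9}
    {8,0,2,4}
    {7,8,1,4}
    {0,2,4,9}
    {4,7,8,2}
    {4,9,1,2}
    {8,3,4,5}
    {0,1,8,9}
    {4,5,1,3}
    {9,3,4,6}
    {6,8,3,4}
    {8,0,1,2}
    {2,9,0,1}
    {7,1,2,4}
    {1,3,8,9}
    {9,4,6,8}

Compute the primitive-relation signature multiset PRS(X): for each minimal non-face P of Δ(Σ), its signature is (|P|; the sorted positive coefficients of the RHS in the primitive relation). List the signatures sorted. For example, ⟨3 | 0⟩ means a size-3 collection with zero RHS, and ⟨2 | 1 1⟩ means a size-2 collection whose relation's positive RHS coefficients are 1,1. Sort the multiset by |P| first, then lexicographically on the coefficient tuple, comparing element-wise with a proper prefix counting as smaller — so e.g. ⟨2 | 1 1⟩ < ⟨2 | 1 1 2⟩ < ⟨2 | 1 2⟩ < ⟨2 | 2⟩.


Minimal non-faces — 20 found among 10 rays, 21 max cones:

  • {2,6}:  v_{2} + v_{6} = 0 — sig = ⟨2 | 0⟩
  • {1,6}:  v_{1} + v_{6} = v_{3} — sig = ⟨2 | 1⟩
  • {2,3}:  v_{2} + v_{3} = v_{1} — sig = ⟨2 | 1⟩
  • {5,9}:  v_{5} + v_{9} = v_{3} — sig = ⟨2 | 1⟩
  • {7,9}:  v_{7} + v_{9} = v_{2} — sig = ⟨2 | 1⟩
  • {0,5}:  v_{0} + v_{5} = v_{1} + v_{8} — sig = ⟨2 | 1 1⟩
  • {0,6}:  v_{0} + v_{6} = v_{8} + v_{9} — sig = ⟨2 | 1 1⟩
  • {0,3}:  v_{0} + v_{3} = v_{1} + v_{8} + v_{9} — sig = ⟨2 | 1 1 1⟩
  • {6,7}:  v_{6} + v_{7} = v_{1} + v_{4} + v_{8} — sig = ⟨2 | 1 1 1⟩
  • {2,5}:  v_{2} + v_{5} = 2·v_{1} + v_{4} + v_{8} — sig = ⟨2 | 1 1 2⟩
  • {3,7}:  v_{3} + v_{7} = 2·v_{1} + v_{4} + v_{8} — sig = ⟨2 | 1 1 2⟩
  • {5,6}:  v_{5} + v_{6} = 2·v_{3} + v_{4} + v_{8} — sig = ⟨2 | 1 1 2⟩
  • {0,7}:  v_{0} + v_{7} = 2·v_{2} + v_{8} — sig = ⟨2 | 1 2⟩
  • {5,7}:  v_{5} + v_{7} = 3·v_{1} + 2·v_{4} + 2·v_{8} — sig = ⟨2 | 2 2 3⟩
  • {0,1,4}:  v_{0} + v_{1} + v_{4} = v_{2} — sig = ⟨3 | 1⟩
  • {2,8,9}:  v_{2} + v_{8} + v_{9} = v_{0} — sig = ⟨3 | 1⟩
  • {1,4,8,9}:  v_{1} + v_{4} + v_{8} + v_{9} = 0 — sig = ⟨4 | 0⟩
  • {1,2,4,8}:  v_{1} + v_{2} + v_{4} + v_{8} = v_{7} — sig = ⟨4 | 1⟩
  • {1,3,4,8}:  v_{1} + v_{3} + v_{4} + v_{8} = v_{5} — sig = ⟨4 | 1⟩
  • {3,4,8,9}:  v_{3} + v_{4} + v_{8} + v_{9} = v_{6} — sig = ⟨4 | 1⟩

Hence PRS(X_Σ) =
[⟨2 | 0⟩, ⟨2 | 1⟩, ⟨2 | 1⟩, ⟨2 | 1⟩, ⟨2 | 1⟩, ⟨2 | 1 1⟩, ⟨2 | 1 1⟩, ⟨2 | 1 1 1⟩, ⟨2 | 1 1 1⟩, ⟨2 | 1 1 2⟩, ⟨2 | 1 1 2⟩, ⟨2 | 1 1 2⟩, ⟨2 | 1 2⟩, ⟨2 | 2 2 3⟩, ⟨3 | 1⟩, ⟨3 | 1⟩, ⟨4 | 0⟩, ⟨4 | 1⟩, ⟨4 | 1⟩, ⟨4 | 1⟩]


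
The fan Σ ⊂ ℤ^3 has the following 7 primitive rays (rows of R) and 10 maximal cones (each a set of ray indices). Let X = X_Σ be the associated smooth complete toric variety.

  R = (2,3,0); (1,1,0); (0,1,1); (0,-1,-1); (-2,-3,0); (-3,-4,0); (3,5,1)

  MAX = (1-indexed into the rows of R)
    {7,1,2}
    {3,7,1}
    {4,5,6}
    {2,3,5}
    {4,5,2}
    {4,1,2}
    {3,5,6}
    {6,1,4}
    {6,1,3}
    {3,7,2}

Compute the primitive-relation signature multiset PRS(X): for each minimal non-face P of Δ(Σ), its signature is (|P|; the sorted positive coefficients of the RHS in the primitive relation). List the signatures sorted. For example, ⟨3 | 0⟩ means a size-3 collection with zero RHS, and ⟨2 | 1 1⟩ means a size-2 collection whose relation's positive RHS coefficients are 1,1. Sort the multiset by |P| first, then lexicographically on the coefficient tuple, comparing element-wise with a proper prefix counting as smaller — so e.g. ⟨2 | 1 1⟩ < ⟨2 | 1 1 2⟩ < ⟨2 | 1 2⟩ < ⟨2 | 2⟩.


7 minimal non-faces of Δ(Σ) (on 7 rays):

  P = {1,5}:  v_{1} + v_{5} = 0 — sig = ⟨2 | 0⟩
  P = {3,4}:  v_{3} + v_{4} = 0 — sig = ⟨2 | 0⟩
  P = {2,6}:  v_{2} + v_{6} = v_{5} — sig = ⟨2 | 1⟩
  P = {6,7}:  v_{6} + v_{7} = v_{3} — sig = ⟨2 | 1⟩
  P = {4,7}:  v_{4} + v_{7} = v_{1} + v_{2} — sig = ⟨2 | 1 1⟩
  P = {5,7}:  v_{5} + v_{7} = v_{2} + v_{3} — sig = ⟨2 | 1 1⟩
  P = {1,2,3}:  v_{1} + v_{2} + v_{3} = v_{7} — sig = ⟨3 | 1⟩

Signatures (|P|; sorted positive RHS coefficients), sorted:
{ ⟨2 | 0⟩ ×2,  ⟨2 | 1⟩ ×2,  ⟨2 | 1 1⟩ ×2,  ⟨3 | 1⟩ }


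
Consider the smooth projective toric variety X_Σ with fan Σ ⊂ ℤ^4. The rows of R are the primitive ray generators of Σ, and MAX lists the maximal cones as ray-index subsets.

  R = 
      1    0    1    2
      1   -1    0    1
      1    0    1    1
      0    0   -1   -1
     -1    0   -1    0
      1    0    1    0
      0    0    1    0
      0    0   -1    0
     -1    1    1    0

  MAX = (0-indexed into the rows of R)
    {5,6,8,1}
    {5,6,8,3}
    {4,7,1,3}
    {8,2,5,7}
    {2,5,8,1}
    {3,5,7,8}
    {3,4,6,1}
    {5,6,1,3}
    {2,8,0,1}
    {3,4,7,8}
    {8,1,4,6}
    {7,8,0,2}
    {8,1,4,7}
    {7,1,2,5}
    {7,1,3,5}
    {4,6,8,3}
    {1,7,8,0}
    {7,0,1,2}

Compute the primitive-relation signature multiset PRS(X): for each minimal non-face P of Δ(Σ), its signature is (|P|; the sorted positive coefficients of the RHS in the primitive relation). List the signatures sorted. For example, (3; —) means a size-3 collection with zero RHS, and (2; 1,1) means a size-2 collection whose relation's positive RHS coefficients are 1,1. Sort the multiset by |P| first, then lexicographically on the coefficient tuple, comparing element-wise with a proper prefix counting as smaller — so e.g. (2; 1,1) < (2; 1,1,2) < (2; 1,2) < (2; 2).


12 minimal non-faces of Δ(Σ) (on 9 rays):

  P = {4,5}:  v_{4} + v_{5} = 0  →  sig = (2; —)
  P = {6,7}:  v_{6} + v_{7} = 0  →  sig = (2; —)
  P = {0,3}:  v_{0} + v_{3} = v_{2} + v_{7}  →  sig = (2; 1,1)
  P = {2,3}:  v_{2} + v_{3} = v_{5} + v_{7}  →  sig = (2; 1,1)
  P = {0,6}:  v_{0} + v_{6} = v_{1} + v_{2} + v_{8}  →  sig = (2; 1,1,1)
  P = {2,4}:  v_{2} + v_{4} = v_{1} + v_{7} + v_{8}  →  sig = (2; 1,1,1)
  P = {2,6}:  v_{2} + v_{6} = v_{1} + v_{5} + v_{8}  →  sig = (2; 1,1,1)
  P = {0,5}:  v_{0} + v_{5} = 2·v_{2}  →  sig = (2; 2)
  P = {0,4}:  v_{0} + v_{4} = 2·v_{1} + 2·v_{7} + 2·v_{8}  →  sig = (2; 2,2,2)
  P = {1,3,8}:  v_{1} + v_{3} + v_{8} = 0  →  sig = (3; —)
  P = {1,2,7,8}:  v_{1} + v_{2} + v_{7} + v_{8} = v_{0}  →  sig = (4; 1)
  P = {1,5,7,8}:  v_{1} + v_{5} + v_{7} + v_{8} = v_{2}  →  sig = (4; 1)

so the primitive-relation signature multiset is
    |P|=2: 9 collections, coeffs (), (), (1,1), (1,1), (1,1,1), (1,1,1), (1,1,1), (2), (2,2,2)
    |P|=3: 1 collection, coeffs ()
    |P|=4: 2 collections, coeffs (1), (1)


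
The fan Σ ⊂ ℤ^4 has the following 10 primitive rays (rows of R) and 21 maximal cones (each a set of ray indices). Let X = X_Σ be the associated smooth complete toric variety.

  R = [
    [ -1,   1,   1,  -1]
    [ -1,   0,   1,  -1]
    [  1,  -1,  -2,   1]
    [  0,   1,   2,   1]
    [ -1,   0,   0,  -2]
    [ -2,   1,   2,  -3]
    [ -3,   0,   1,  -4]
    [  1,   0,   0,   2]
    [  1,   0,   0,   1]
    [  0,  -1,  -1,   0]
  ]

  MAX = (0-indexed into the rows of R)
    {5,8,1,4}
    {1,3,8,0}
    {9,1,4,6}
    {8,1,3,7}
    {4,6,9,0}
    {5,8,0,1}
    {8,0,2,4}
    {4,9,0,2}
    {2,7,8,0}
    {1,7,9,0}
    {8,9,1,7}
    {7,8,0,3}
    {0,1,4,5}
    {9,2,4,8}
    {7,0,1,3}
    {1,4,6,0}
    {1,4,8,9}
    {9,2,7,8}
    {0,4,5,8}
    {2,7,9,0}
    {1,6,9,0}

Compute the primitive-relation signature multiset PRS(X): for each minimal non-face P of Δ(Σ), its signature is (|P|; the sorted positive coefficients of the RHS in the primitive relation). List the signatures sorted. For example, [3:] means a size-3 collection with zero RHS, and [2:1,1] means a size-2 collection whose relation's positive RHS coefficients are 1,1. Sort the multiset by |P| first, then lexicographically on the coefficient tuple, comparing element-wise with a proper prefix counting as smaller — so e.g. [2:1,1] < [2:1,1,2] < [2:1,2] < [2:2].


The 18 primitive collections of Σ (r=10, n=4):

  P={4,7}:  v_{4} + v_{7} = 0  ⟹  sig = [2:]
  P={1,2}:  v_{1} + v_{2} = v_{9}  ⟹  sig = [2:1]
  P={2,3}:  v_{2} + v_{3} = v_{7}  ⟹  sig = [2:1]
  P={2,5}:  v_{2} + v_{5} = v_{4}  ⟹  sig = [2:1]
  P={3,9}:  v_{3} + v_{9} = v_{1} + v_{7}  ⟹  sig = [2:1,1]
  P={5,9}:  v_{5} + v_{9} = v_{1} + v_{4}  ⟹  sig = [2:1,1]
  P={6,8}:  v_{6} + v_{8} = v_{1} + v_{4}  ⟹  sig = [2:1,1]
  P={3,4}:  v_{3} + v_{4} = v_{0} + v_{1} + v_{8}  ⟹  sig = [2:1,1,1]
  P={5,7}:  v_{5} + v_{7} = v_{0} + v_{1} + v_{8}  ⟹  sig = [2:1,1,1]
  P={6,7}:  v_{6} + v_{7} = v_{0} + v_{1} + v_{9}  ⟹  sig = [2:1,1,1]
  P={2,6}:  v_{2} + v_{6} = v_{0} + v_{4} + 2·v_{9}  ⟹  sig = [2:1,1,2]
  P={3,6}:  v_{3} + v_{6} = v_{0} + 2·v_{1}  ⟹  sig = [2:1,2]
  P={5,6}:  v_{5} + v_{6} = v_{0} + 2·v_{1} + 2·v_{4}  ⟹  sig = [2:1,2,2]
  P={3,5}:  v_{3} + v_{5} = 2·v_{0} + 2·v_{1} + 2·v_{8}  ⟹  sig = [2:2,2,2]
  P={0,8,9}:  v_{0} + v_{8} + v_{9} = 0  ⟹  sig = [3:]
  P={0,1,4,8}:  v_{0} + v_{1} + v_{4} + v_{8} = v_{5}  ⟹  sig = [4:1]
  P={0,1,4,9}:  v_{0} + v_{1} + v_{4} + v_{9} = v_{6}  ⟹  sig = [4:1]
  P={0,1,7,8}:  v_{0} + v_{1} + v_{7} + v_{8} = v_{3}  ⟹  sig = [4:1]

Hence PRS(X_Σ) =
    [2:]
    [2:1]
    [2:1]
    [2:1]
    [2:1,1]
    [2:1,1]
    [2:1,1]
    [2:1,1,1]
    [2:1,1,1]
    [2:1,1,1]
    [2:1,1,2]
    [2:1,2]
    [2:1,2,2]
    [2:2,2,2]
    [3:]
    [4:1]
    [4:1]
    [4:1]


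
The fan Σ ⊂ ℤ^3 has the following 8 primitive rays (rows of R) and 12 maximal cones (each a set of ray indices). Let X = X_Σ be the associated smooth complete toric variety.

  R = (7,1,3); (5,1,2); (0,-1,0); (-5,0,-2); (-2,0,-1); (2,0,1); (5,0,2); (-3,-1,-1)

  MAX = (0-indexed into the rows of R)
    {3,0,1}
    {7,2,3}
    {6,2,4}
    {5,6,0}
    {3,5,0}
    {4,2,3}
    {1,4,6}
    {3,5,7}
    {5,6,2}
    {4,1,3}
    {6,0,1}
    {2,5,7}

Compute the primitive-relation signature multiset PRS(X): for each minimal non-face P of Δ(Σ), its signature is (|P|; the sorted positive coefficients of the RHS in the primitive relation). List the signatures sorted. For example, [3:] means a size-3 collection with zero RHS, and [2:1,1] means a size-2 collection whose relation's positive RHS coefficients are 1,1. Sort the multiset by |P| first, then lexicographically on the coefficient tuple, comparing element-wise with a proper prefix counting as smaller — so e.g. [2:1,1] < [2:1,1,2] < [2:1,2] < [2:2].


Σ has 11 primitive collections:

  P={3,6}:  v_{3} + v_{6} = 0 ; sig = [2:]
  P={4,5}:  v_{4} + v_{5} = 0 ; sig = [2:]
  P={0,4}:  v_{0} + v_{4} = v_{1} ; sig = [2:1]
  P={1,2}:  v_{1} + v_{2} = v_{6} ; sig = [2:1]
  P={1,5}:  v_{1} + v_{5} = v_{0} ; sig = [2:1]
  P={1,7}:  v_{1} + v_{7} = v_{5} ; sig = [2:1]
  P={0,2}:  v_{0} + v_{2} = v_{5} + v_{6} ; sig = [2:1,1]
  P={4,7}:  v_{4} + v_{7} = v_{2} + v_{3} ; sig = [2:1,1]
  P={6,7}:  v_{6} + v_{7} = v_{2} + v_{5} ; sig = [2:1,1]
  P={0,7}:  v_{0} + v_{7} = 2·v_{5} ; sig = [2:2]
  P={2,3,5}:  v_{2} + v_{3} + v_{5} = v_{7} ; sig = [3:1]

Signatures (|P|; sorted positive RHS coefficients), sorted:
{ [2:] ×2,  [2:1] ×4,  [2:1,1] ×3,  [2:2],  [3:1] }


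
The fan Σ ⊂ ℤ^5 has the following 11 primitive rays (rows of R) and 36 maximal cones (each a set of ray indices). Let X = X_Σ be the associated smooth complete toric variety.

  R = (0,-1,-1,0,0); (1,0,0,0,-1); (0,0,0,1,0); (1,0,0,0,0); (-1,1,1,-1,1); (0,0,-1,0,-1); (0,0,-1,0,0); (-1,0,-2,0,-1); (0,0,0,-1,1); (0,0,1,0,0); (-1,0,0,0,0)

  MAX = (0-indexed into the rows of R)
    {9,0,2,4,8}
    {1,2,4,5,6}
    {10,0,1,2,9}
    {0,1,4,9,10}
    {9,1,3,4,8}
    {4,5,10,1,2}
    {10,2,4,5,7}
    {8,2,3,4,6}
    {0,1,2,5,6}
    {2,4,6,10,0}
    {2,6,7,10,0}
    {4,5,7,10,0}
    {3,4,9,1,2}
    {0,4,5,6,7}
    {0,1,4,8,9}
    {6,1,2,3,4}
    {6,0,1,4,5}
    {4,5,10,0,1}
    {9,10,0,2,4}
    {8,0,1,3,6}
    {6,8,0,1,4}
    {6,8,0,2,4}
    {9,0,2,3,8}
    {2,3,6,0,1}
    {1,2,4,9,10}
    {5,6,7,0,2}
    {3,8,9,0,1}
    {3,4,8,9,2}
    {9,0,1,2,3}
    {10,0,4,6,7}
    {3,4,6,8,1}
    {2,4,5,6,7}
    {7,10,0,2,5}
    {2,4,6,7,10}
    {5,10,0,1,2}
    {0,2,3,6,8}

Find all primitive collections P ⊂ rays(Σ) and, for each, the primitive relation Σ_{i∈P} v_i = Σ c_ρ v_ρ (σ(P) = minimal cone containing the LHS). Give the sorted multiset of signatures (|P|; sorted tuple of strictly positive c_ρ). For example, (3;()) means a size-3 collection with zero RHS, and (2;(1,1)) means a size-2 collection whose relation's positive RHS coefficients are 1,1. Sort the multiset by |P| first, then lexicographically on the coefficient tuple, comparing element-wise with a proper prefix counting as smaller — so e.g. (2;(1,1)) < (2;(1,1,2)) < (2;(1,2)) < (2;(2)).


Minimal non-faces — 17 found among 11 rays, 36 max cones:

  • {3,10}:  v_{3} + v_{10} = 0  →  sig = (2;())
  • {6,9}:  v_{6} + v_{9} = 0  →  sig = (2;())
  • {3,5}:  v_{3} + v_{5} = v_{1} + v_{6}  →  sig = (2;(1,1))
  • {3,7}:  v_{3} + v_{7} = v_{5} + v_{6}  →  sig = (2;(1,1))
  • {5,9}:  v_{5} + v_{9} = v_{1} + v_{10}  →  sig = (2;(1,1))
  • {7,9}:  v_{7} + v_{9} = v_{5} + v_{10}  →  sig = (2;(1,1))
  • {8,10}:  v_{8} + v_{10} = v_{0} + v_{4}  →  sig = (2;(1,1))
  • {5,8}:  v_{5} + v_{8} = v_{0} + v_{1} + v_{4} + v_{6}  →  sig = (2;(1,1,1,1))
  • {7,8}:  v_{7} + v_{8} = v_{0} + v_{4} + v_{5} + v_{6}  →  sig = (2;(1,1,1,1))
  • {1,7}:  v_{1} + v_{7} = 2·v_{5}  →  sig = (2;(2))
  • {0,3,4}:  v_{0} + v_{3} + v_{4} = v_{8}  →  sig = (3;(1))
  • {1,2,8}:  v_{1} + v_{2} + v_{8} = v_{3}  →  sig = (3;(1))
  • {1,6,10}:  v_{1} + v_{6} + v_{10} = v_{5}  →  sig = (3;(1))
  • {5,6,10}:  v_{5} + v_{6} + v_{10} = v_{7}  →  sig = (3;(1))
  • {0,1,2,4}:  v_{0} + v_{1} + v_{2} + v_{4} = 0  →  sig = (4;())
  • {0,2,4,5}:  v_{0} + v_{2} + v_{4} + v_{5} = v_{6} + v_{10}  →  sig = (4;(1,1))
  • {0,2,4,7}:  v_{0} + v_{2} + v_{4} + v_{7} = 2·v_{6} + 2·v_{10}  →  sig = (4;(2,2))

Sorted signature multiset PRS(X):
    |P|=2: 10 collections, coeffs (), (), (1,1), (1,1), (1,1), (1,1), (1,1), (1,1,1,1), (1,1,1,1), (2)
    |P|=3: 4 collections, coeffs (1), (1), (1), (1)
    |P|=4: 3 collections, coeffs (), (1,1), (2,2)


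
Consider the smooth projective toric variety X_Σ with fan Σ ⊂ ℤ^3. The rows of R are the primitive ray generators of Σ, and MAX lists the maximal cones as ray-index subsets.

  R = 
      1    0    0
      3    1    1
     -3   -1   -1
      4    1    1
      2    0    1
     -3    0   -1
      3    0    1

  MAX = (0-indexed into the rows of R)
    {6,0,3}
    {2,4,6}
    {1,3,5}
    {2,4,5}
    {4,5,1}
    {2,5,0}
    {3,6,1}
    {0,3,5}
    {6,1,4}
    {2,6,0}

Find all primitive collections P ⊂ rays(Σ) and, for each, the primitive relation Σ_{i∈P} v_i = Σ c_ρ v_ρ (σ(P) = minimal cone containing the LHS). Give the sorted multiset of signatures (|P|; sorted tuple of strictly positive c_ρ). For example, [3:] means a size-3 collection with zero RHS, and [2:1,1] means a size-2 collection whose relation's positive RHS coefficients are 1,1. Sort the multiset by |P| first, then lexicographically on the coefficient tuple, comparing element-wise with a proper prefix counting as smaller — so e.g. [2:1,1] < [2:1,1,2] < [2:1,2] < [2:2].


6 minimal non-faces of Δ(Σ) (on 7 rays):

  • {1,2}:  v_{1} + v_{2} = 0  →  sig = [2:]
  • {5,6}:  v_{5} + v_{6} = 0  →  sig = [2:]
  • {0,1}:  v_{0} + v_{1} = v_{3}  →  sig = [2:1]
  • {0,4}:  v_{0} + v_{4} = v_{6}  →  sig = [2:1]
  • {2,3}:  v_{2} + v_{3} = v_{0}  →  sig = [2:1]
  • {3,4}:  v_{3} + v_{4} = v_{1} + v_{6}  →  sig = [2:1,1]

Sorted signature multiset PRS(X):
    [2:]
    [2:]
    [2:1]
    [2:1]
    [2:1]
    [2:1,1]


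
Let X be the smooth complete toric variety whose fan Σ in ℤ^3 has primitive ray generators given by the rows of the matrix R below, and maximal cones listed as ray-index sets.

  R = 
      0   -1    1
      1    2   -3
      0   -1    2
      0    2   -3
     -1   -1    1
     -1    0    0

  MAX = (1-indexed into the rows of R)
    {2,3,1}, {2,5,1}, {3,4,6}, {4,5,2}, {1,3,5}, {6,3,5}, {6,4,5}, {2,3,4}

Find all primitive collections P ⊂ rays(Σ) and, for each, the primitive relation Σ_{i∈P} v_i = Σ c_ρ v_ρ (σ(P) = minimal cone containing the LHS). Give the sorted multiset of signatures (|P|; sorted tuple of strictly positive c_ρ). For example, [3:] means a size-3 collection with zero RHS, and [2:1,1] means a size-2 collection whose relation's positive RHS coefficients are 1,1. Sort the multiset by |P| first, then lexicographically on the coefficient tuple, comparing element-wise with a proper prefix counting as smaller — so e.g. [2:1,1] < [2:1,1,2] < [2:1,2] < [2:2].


Σ has 5 primitive collections:

  P={1,6}:  v_{1} + v_{6} = v_{5}  ⟹  sig = [2:1]
  P={2,6}:  v_{2} + v_{6} = v_{4}  ⟹  sig = [2:1]
  P={1,4}:  v_{1} + v_{4} = v_{2} + v_{5}  ⟹  sig = [2:1,1]
  P={2,3,5}:  v_{2} + v_{3} + v_{5} = 0  ⟹  sig = [3:]
  P={3,4,5}:  v_{3} + v_{4} + v_{5} = v_{6}  ⟹  sig = [3:1]

Hence PRS(X_Σ) =
    |P|=2: 3 collections, coeffs (1), (1), (1,1)
    |P|=3: 2 collections, coeffs (), (1)


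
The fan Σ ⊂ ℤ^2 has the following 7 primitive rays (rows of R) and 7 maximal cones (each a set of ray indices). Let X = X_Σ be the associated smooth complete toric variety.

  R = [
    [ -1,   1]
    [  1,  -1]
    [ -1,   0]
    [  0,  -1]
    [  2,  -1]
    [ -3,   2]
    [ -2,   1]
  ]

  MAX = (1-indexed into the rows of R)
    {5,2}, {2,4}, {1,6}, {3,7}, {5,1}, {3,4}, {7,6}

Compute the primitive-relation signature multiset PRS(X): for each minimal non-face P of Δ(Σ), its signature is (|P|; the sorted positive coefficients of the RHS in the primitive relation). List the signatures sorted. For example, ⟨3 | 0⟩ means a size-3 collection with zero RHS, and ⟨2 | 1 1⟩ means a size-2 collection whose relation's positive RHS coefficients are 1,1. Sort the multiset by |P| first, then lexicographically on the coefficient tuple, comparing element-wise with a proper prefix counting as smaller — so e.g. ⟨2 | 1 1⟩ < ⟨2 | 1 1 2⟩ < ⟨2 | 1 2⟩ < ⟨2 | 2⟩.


Δ(Σ) — 7 vertices, 14 min non-faces:

  • {1,2}:  v_{1} + v_{2} = 0  ⇒ sig = ⟨2 | 0⟩
  • {5,7}:  v_{5} + v_{7} = 0  ⇒ sig = ⟨2 | 0⟩
  • {1,3}:  v_{1} + v_{3} = v_{7}  ⇒ sig = ⟨2 | 1⟩
  • {1,4}:  v_{1} + v_{4} = v_{3}  ⇒ sig = ⟨2 | 1⟩
  • {1,7}:  v_{1} + v_{7} = v_{6}  ⇒ sig = ⟨2 | 1⟩
  • {2,3}:  v_{2} + v_{3} = v_{4}  ⇒ sig = ⟨2 | 1⟩
  • {2,6}:  v_{2} + v_{6} = v_{7}  ⇒ sig = ⟨2 | 1⟩
  • {2,7}:  v_{2} + v_{7} = v_{3}  ⇒ sig = ⟨2 | 1⟩
  • {3,5}:  v_{3} + v_{5} = v_{2}  ⇒ sig = ⟨2 | 1⟩
  • {5,6}:  v_{5} + v_{6} = v_{1}  ⇒ sig = ⟨2 | 1⟩
  • {4,6}:  v_{4} + v_{6} = v_{3} + v_{7}  ⇒ sig = ⟨2 | 1 1⟩
  • {3,6}:  v_{3} + v_{6} = 2·v_{7}  ⇒ sig = ⟨2 | 2⟩
  • {4,5}:  v_{4} + v_{5} = 2·v_{2}  ⇒ sig = ⟨2 | 2⟩
  • {4,7}:  v_{4} + v_{7} = 2·v_{3}  ⇒ sig = ⟨2 | 2⟩

so the primitive-relation signature multiset is
    ⟨2 | 0⟩
    ⟨2 | 0⟩
    ⟨2 | 1⟩
    ⟨2 | 1⟩
    ⟨2 | 1⟩
    ⟨2 | 1⟩
    ⟨2 | 1⟩
    ⟨2 | 1⟩
    ⟨2 | 1⟩
    ⟨2 | 1⟩
    ⟨2 | 1 1⟩
    ⟨2 | 2⟩
    ⟨2 | 2⟩
    ⟨2 | 2⟩


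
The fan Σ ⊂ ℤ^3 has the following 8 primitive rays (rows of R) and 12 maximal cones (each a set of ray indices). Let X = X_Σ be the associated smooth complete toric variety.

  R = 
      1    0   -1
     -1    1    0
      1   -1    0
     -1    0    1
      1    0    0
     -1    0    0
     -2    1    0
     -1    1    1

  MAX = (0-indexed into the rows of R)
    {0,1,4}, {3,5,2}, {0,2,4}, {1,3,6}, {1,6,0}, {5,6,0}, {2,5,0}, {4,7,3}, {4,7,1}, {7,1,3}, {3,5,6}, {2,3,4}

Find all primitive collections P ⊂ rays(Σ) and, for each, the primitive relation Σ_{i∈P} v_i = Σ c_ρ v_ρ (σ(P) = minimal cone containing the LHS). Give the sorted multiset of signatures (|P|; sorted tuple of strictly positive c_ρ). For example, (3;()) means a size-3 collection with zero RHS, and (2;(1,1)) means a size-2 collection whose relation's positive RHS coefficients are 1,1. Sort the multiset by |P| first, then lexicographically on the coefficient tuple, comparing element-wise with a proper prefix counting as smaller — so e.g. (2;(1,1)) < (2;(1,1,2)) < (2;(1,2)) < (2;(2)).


|primitive collections| = 11. Relations:

  • {0,3}:  v_{0} + v_{3} = 0  →  sig = (2;())
  • {1,2}:  v_{1} + v_{2} = 0  →  sig = (2;())
  • {4,5}:  v_{4} + v_{5} = 0  →  sig = (2;())
  • {1,5}:  v_{1} + v_{5} = v_{6}  →  sig = (2;(1))
  • {2,6}:  v_{2} + v_{6} = v_{5}  →  sig = (2;(1))
  • {4,6}:  v_{4} + v_{6} = v_{1}  →  sig = (2;(1))
  • {0,7}:  v_{0} + v_{7} = v_{1} + v_{4}  →  sig = (2;(1,1))
  • {2,7}:  v_{2} + v_{7} = v_{3} + v_{4}  →  sig = (2;(1,1))
  • {5,7}:  v_{5} + v_{7} = v_{1} + v_{3}  →  sig = (2;(1,1))
  • {6,7}:  v_{6} + v_{7} = 2·v_{1} + v_{3}  →  sig = (2;(1,2))
  • {1,3,4}:  v_{1} + v_{3} + v_{4} = v_{7}  →  sig = (3;(1))

Signatures (|P|; sorted positive RHS coefficients), sorted:
[(2;()), (2;()), (2;()), (2;(1)), (2;(1)), (2;(1)), (2;(1,1)), (2;(1,1)), (2;(1,1)), (2;(1,2)), (3;(1))]


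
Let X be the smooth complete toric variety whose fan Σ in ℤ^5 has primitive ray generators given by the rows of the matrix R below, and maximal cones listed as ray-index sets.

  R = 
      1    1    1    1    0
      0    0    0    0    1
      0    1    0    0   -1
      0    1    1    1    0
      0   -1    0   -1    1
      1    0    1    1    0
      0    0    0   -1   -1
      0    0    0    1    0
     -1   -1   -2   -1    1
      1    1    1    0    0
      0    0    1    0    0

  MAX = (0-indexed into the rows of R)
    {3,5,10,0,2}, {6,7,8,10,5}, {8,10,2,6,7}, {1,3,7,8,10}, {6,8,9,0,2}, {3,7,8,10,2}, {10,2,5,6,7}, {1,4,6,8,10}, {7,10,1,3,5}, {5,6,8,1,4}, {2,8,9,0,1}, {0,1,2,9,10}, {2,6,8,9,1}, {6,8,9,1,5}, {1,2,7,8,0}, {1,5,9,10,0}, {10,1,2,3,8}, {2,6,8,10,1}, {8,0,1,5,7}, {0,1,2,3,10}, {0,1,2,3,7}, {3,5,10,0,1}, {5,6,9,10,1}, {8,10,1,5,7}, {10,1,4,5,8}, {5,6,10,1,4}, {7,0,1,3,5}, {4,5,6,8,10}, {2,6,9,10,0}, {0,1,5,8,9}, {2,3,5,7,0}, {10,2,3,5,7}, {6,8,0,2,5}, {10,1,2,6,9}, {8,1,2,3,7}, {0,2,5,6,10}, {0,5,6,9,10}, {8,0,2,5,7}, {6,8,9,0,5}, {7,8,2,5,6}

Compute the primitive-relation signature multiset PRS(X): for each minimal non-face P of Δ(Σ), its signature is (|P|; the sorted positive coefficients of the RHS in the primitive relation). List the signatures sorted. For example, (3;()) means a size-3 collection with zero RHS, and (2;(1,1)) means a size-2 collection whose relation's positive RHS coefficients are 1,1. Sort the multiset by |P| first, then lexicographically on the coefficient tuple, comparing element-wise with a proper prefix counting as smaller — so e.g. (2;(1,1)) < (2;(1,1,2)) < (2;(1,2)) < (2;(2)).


21 minimal non-faces of Δ(Σ) (on 11 rays):

  P={7,9}:  v_{7} + v_{9} = v_{0}  →  sig = (2;(1))
  P={2,4}:  v_{2} + v_{4} = v_{1} + v_{6}  →  sig = (2;(1,1))
  P={3,4}:  v_{3} + v_{4} = v_{1} + v_{10}  →  sig = (2;(1,1))
  P={3,6}:  v_{3} + v_{6} = v_{2} + v_{10}  →  sig = (2;(1,1))
  P={4,7}:  v_{4} + v_{7} = v_{5} + v_{8} + v_{10}  →  sig = (2;(1,1,1))
  P={3,9}:  v_{3} + v_{9} = v_{0} + v_{1} + v_{2} + v_{10}  →  sig = (2;(1,1,1,1))
  P={0,4}:  v_{0} + v_{4} = 2·v_{1} + v_{5} + v_{6}  →  sig = (2;(1,1,2))
  P={4,9}:  v_{4} + v_{9} = 3·v_{1} + v_{5} + 2·v_{6}  →  sig = (2;(1,2,3))
  P={1,6,7}:  v_{1} + v_{6} + v_{7} = 0  →  sig = (3;())
  P={0,1,6}:  v_{0} + v_{1} + v_{6} = v_{9}  →  sig = (3;(1))
  P={0,8,10}:  v_{0} + v_{8} + v_{10} = v_{1}  →  sig = (3;(1))
  P={1,2,5}:  v_{1} + v_{2} + v_{5} = v_{0}  →  sig = (3;(1))
  P={0,6,7}:  v_{0} + v_{6} + v_{7} = v_{2} + v_{5}  →  sig = (3;(1,1))
  P={0,7,10}:  v_{0} + v_{7} + v_{10} = v_{3} + v_{5}  →  sig = (3;(1,1))
  P={3,5,8}:  v_{3} + v_{5} + v_{8} = v_{1} + v_{7}  →  sig = (3;(1,1))
  P={0,3,8}:  v_{0} + v_{3} + v_{8} = 2·v_{1} + v_{2} + v_{7}  →  sig = (3;(1,1,2))
  P={2,5,9}:  v_{2} + v_{5} + v_{9} = 2·v_{0} + v_{6}  →  sig = (3;(1,2))
  P={8,9,10}:  v_{8} + v_{9} + v_{10} = 2·v_{1} + v_{6}  →  sig = (3;(1,2))
  P={2,5,8,10}:  v_{2} + v_{5} + v_{8} + v_{10} = 0  →  sig = (4;())
  P={1,2,7,10}:  v_{1} + v_{2} + v_{7} + v_{10} = v_{3}  →  sig = (4;(1))
  P={1,5,6,8,10}:  v_{1} + v_{5} + v_{6} + v_{8} + v_{10} = v_{4}  →  sig = (5;(1))

Hence PRS(X_Σ) =
[(2;(1)), (2;(1,1)), (2;(1,1)), (2;(1,1)), (2;(1,1,1)), (2;(1,1,1,1)), (2;(1,1,2)), (2;(1,2,3)), (3;()), (3;(1)), (3;(1)), (3;(1)), (3;(1,1)), (3;(1,1)), (3;(1,1)), (3;(1,1,2)), (3;(1,2)), (3;(1,2)), (4;()), (4;(1)), (5;(1))]


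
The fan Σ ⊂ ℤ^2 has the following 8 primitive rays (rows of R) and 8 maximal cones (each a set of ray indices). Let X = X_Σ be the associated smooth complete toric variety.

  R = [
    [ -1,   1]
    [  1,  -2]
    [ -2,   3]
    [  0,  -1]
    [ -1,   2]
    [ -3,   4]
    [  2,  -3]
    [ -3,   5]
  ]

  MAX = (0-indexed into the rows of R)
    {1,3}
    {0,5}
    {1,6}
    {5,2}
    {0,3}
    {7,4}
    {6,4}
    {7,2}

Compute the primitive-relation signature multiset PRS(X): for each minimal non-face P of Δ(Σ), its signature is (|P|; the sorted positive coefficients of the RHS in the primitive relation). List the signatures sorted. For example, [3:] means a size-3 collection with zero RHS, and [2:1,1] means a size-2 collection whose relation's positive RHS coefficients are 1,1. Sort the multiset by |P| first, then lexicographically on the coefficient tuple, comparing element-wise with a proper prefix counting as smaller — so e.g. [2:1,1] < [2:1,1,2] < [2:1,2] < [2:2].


Primitive collections (20):

  • {1,4}:  v_{1} + v_{4} = 0 — sig = [2:]
  • {2,6}:  v_{2} + v_{6} = 0 — sig = [2:]
  • {0,1}:  v_{0} + v_{1} = v_{3} — sig = [2:1]
  • {0,2}:  v_{0} + v_{2} = v_{5} — sig = [2:1]
  • {0,4}:  v_{0} + v_{4} = v_{2} — sig = [2:1]
  • {0,6}:  v_{0} + v_{6} = v_{1} — sig = [2:1]
  • {1,2}:  v_{1} + v_{2} = v_{0} — sig = [2:1]
  • {1,7}:  v_{1} + v_{7} = v_{2} — sig = [2:1]
  • {2,4}:  v_{2} + v_{4} = v_{7} — sig = [2:1]
  • {3,4}:  v_{3} + v_{4} = v_{0} — sig = [2:1]
  • {3,7}:  v_{3} + v_{7} = v_{5} — sig = [2:1]
  • {5,6}:  v_{5} + v_{6} = v_{0} — sig = [2:1]
  • {6,7}:  v_{6} + v_{7} = v_{4} — sig = [2:1]
  • {0,7}:  v_{0} + v_{7} = 2·v_{2} — sig = [2:2]
  • {1,5}:  v_{1} + v_{5} = 2·v_{0} — sig = [2:2]
  • {2,3}:  v_{2} + v_{3} = 2·v_{0} — sig = [2:2]
  • {3,6}:  v_{3} + v_{6} = 2·v_{1} — sig = [2:2]
  • {4,5}:  v_{4} + v_{5} = 2·v_{2} — sig = [2:2]
  • {3,5}:  v_{3} + v_{5} = 3·v_{0} — sig = [2:3]
  • {5,7}:  v_{5} + v_{7} = 3·v_{2} — sig = [2:3]

Hence PRS(X_Σ) =
[[2:], [2:], [2:1], [2:1], [2:1], [2:1], [2:1], [2:1], [2:1], [2:1], [2:1], [2:1], [2:1], [2:2], [2:2], [2:2], [2:2], [2:2], [2:3], [2:3]]


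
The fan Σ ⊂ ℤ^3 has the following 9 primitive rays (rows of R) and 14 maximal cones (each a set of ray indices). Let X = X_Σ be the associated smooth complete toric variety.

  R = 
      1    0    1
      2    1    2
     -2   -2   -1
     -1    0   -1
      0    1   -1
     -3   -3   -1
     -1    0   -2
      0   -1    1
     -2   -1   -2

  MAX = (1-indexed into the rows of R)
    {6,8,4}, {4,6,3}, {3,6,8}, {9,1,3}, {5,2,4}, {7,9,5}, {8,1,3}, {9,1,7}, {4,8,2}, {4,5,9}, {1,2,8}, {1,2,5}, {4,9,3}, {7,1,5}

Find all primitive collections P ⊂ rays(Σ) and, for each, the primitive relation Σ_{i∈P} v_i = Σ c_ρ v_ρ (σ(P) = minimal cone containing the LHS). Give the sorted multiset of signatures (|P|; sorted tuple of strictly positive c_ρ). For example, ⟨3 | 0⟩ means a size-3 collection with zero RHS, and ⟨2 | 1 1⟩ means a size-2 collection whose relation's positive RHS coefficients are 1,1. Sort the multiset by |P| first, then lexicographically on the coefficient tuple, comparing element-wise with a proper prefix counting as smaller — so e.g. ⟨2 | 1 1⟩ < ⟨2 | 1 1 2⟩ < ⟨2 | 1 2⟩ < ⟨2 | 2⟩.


Minimal non-faces — 17 found among 9 rays, 14 max cones:

  • {1,4}:  v_{1} + v_{4} = 0 — sig = ⟨2 | 0⟩
  • {2,9}:  v_{2} + v_{9} = 0 — sig = ⟨2 | 0⟩
  • {5,8}:  v_{5} + v_{8} = 0 — sig = ⟨2 | 0⟩
  • {2,3}:  v_{2} + v_{3} = v_{8} — sig = ⟨2 | 1⟩
  • {3,5}:  v_{3} + v_{5} = v_{9} — sig = ⟨2 | 1⟩
  • {8,9}:  v_{8} + v_{9} = v_{3} — sig = ⟨2 | 1⟩
  • {1,6}:  v_{1} + v_{6} = v_{3} + v_{8} — sig = ⟨2 | 1 1⟩
  • {2,7}:  v_{2} + v_{7} = v_{1} + v_{5} — sig = ⟨2 | 1 1⟩
  • {4,7}:  v_{4} + v_{7} = v_{5} + v_{9} — sig = ⟨2 | 1 1⟩
  • {5,6}:  v_{5} + v_{6} = v_{3} + v_{4} — sig = ⟨2 | 1 1⟩
  • {6,7}:  v_{6} + v_{7} = v_{3} + v_{9} — sig = ⟨2 | 1 1⟩
  • {7,8}:  v_{7} + v_{8} = v_{1} + v_{9} — sig = ⟨2 | 1 1⟩
  • {2,6}:  v_{2} + v_{6} = v_{4} + 2·v_{8} — sig = ⟨2 | 1 2⟩
  • {3,7}:  v_{3} + v_{7} = v_{1} + 2·v_{9} — sig = ⟨2 | 1 2⟩
  • {6,9}:  v_{6} + v_{9} = 2·v_{3} + v_{4} — sig = ⟨2 | 1 2⟩
  • {1,5,9}:  v_{1} + v_{5} + v_{9} = v_{7} — sig = ⟨3 | 1⟩
  • {3,4,8}:  v_{3} + v_{4} + v_{8} = v_{6} — sig = ⟨3 | 1⟩

Signatures (|P|; sorted positive RHS coefficients), sorted:
    |P|=2: 15 collections, coeffs (), (), (), (1), (1), (1), (1,1), (1,1), (1,1), (1,1), (1,1), (1,1), (1,2), (1,2), (1,2)
    |P|=3: 2 collections, coeffs (1), (1)
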